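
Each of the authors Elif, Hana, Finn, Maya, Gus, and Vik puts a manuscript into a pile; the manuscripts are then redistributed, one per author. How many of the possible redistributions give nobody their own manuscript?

Let Aᵢ be the assignments in which author i gets their own manuscript. We want the size of the complement of A₁∪…∪A_6.
By inclusion–exclusion this is Σ_{j=0}^{6} (−1)^j C(6,j)·(6−j)!.
Computing: 720 − 720 + 360 − 120 + 30 − 6 + 1 = 265.

265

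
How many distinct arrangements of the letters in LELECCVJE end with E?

Fix E in the last position and arrange the remaining 8 letters.
Those 8 letters have C appearing twice, E appearing twice, and L appearing twice, giving (8)!/(2!·2!·2!) = 5040.

5040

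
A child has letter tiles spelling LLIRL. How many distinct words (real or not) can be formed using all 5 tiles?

LLIRL has 5 letters with L appearing 3 times.
Dividing 5! = 120 by 3! = 6 for the repeated letters gives 20.

20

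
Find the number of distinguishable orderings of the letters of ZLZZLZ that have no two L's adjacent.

10

Total arrangements of ZLZZLZ: 6!/(4!·2!) = 15.
If the two L's are adjacent, glue them into one block, leaving 5 items to arrange: (5)!/(4!) = 5 ways.
Subtracting, 15 − 5 = 10 arrangements keep the L's apart.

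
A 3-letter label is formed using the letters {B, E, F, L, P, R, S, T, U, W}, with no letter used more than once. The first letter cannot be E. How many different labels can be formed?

The first letter has 10−1 = 9 choices (anything except E).
The remaining 2 letters are filled from the other 9 symbols without repetition: 9 × 8 = 72.
Total: 9 × 72 = 648.

648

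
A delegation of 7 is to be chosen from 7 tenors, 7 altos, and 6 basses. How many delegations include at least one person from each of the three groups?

Unrestricted: C(20,7) = 77520 ways to pick any 7 of the 20.
Selections missing a whole group: no tenors → C(13,7) = 1716; no altos → C(13,7) = 1716; no basses → C(14,7) = 3432.
Add back selections omitting two groups (i.e. drawn from a single group): C(7,7) + C(7,7) + C(6,7) = 2.
By inclusion–exclusion: 77520 − 6864 + 2 = 70658.

70658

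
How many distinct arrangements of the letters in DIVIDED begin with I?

120

Fix I in the first position and arrange the remaining 6 letters.
Those 6 letters have D appearing 3 times, giving (6)!/(3!) = 120.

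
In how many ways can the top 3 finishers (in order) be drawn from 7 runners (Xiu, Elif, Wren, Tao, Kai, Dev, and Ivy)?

210

There are 7 choices for 1st place, 6 for 2nd, and 5 for 3rd.
That gives 7 × 6 × 5 = 210.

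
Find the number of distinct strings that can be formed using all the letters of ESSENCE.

420

Letter multiplicities in ESSENCE: C×1, E×3, N×1, S×2.
Dividing 7! = 5040 by 3!·2! = 12 for the repeated letters gives 420.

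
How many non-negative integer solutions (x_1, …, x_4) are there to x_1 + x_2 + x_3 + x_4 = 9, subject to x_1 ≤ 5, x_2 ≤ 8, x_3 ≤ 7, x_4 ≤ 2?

112

By stars and bars, unrestricted non-negative solutions to x_1+…+x_4 = 9 number C(9+3,3) = 220.
Subtract solutions that violate a single cap (substitute x_i' = x_i − (cap_i+1)): x_1 ≥ 6 gives C(6,3) = 20; x_2 ≥ 9 gives C(3,3) = 1; x_3 ≥ 8 gives C(4,3) = 4; x_4 ≥ 3 gives C(9,3) = 84. Together 109.
Add back pairs where two caps are both exceeded: 0 + 0 + 1 + 0 + 0 + 0 = 1.
By inclusion–exclusion the count is 220 − 109 + 1 = 112.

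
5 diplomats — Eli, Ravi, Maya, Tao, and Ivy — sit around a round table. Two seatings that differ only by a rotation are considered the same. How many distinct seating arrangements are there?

Fix one person's seat to break rotational symmetry; the remaining 4 people can be arranged in (4)! = 24 ways.

24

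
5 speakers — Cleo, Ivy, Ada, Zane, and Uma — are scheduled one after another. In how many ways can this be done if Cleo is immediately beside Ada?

48

Place the 3 others and the Cleo-Ada pair as 4 objects in a line; the pair has 2 internal arrangements.
That gives 2 × 4! = 2 × 24 = 48.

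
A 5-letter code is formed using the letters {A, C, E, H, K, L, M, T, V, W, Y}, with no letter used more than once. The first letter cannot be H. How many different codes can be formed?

50400

The first letter has 11−1 = 10 choices (anything except H).
The remaining 4 letters are filled from the other 10 symbols without repetition: 10 × 9 × 8 × 7 = 5040.
Total: 10 × 5040 = 50400.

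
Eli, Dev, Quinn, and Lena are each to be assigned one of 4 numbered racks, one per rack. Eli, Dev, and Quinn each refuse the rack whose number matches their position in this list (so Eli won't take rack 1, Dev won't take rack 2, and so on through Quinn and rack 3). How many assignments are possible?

Let Aᵢ (for i ∈ {1, 2, 3}) be the placements that put person i in their forbidden rack. Any j of these fix j positions, leaving (4−j)! ways to fill the rest, and there are C(3,j) ways to pick which j.
By inclusion–exclusion, the number of valid placements is Σ_{j=0}^{3} (−1)^j C(3,j)·(4−j)!.
Computing: 24 − 18 + 6 − 1 = 11.

11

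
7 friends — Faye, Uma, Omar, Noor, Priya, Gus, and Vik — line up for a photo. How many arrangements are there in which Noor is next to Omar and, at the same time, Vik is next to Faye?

Treat {Noor,Omar} as one block (2 orders) and {Vik,Faye} as another (2 orders).
That leaves 5 units to arrange: 2 × 2 × 5! = 4 × 120 = 480.

480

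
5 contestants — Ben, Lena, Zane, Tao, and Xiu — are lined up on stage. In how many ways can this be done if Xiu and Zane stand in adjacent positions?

48

Place the 3 others and the Xiu-Zane pair as 4 objects in a line; the pair has 2 internal arrangements.
That gives 2 × 4! = 2 × 24 = 48.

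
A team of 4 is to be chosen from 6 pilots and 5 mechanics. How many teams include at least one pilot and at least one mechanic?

Unrestricted: C(11,4) = 330 ways to pick any 4 of the 11.
Subtract selections that omit an entire group: no pilots → C(5,4) = 5; no mechanics → C(6,4) = 15.
Both groups omitted at once is impossible, so 330 − 20 = 310.

310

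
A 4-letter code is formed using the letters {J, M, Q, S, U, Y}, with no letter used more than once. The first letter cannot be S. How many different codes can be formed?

The first letter has 6−1 = 5 choices (anything except S).
The remaining 3 letters are filled from the other 5 symbols without repetition: 5 × 4 × 3 = 60.
Total: 5 × 60 = 300.

300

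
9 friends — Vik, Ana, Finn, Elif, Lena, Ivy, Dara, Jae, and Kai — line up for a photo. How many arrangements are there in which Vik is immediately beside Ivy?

Glue Vik and Ivy into one block (2 internal orders), leaving 8 units to arrange in a row.
So the count is 2·(8)! = 80640.

80640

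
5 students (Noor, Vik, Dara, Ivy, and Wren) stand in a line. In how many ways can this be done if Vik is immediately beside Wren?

Place the 3 others and the Vik-Wren pair as 4 objects in a line; the pair has 2 internal arrangements.
So the count is 2·(4)! = 48.

48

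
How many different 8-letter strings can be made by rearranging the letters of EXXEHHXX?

EXXEHHXX has 8 letters with E appearing twice, H appearing twice, and X appearing 4 times.
So there are 8! / (4!·2!·2!) = 420 distinguishable arrangements.

420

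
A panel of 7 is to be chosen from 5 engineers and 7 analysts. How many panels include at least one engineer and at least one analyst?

Unrestricted: C(12,7) = 792 ways to pick any 7 of the 12.
Selections missing a whole group: no engineers → C(7,7) = 1; no analysts → C(5,7) = 0.
Both groups omitted at once is impossible, so 792 − 1 = 791.

791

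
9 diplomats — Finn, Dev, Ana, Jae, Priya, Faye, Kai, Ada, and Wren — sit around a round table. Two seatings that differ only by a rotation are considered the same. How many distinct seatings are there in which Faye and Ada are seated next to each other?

10080

Treat {Faye, Ada} as one unit (2 internal orders) and seat the resulting 8 units around the table: (7)! circular arrangements.
So 2 × (7)! = 2 × 5040 = 10080.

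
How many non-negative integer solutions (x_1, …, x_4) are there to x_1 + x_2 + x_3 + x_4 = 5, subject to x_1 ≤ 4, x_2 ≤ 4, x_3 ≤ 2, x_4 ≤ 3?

40

Ignoring the caps, the number of non-negative solutions to x_1+…+x_4 = 5 is C(8,3) = 56.
Subtract solutions that violate a single cap (substitute x_i' = x_i − (cap_i+1)): x_1 ≥ 5 gives C(3,3) = 1; x_2 ≥ 5 gives C(3,3) = 1; x_3 ≥ 3 gives C(5,3) = 10; x_4 ≥ 4 gives C(4,3) = 4. Together 16.
No two caps can be exceeded simultaneously, so the pair terms are all 0.
By inclusion–exclusion the count is 56 − 16 + 0 = 40.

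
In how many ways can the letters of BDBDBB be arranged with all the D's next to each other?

5

Treat the 2 copies of D as a single block. The multiset to arrange is then {DD, B, B, B, B}, 5 items in all.
That gives (5)!/(4!) = 5 arrangements.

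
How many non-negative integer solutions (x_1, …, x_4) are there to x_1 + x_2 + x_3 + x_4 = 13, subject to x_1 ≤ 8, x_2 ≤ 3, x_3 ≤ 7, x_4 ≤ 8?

220

By stars and bars, unrestricted non-negative solutions to x_1+…+x_4 = 13 number C(13+3,3) = 560.
Subtract solutions that violate a single cap (substitute x_i' = x_i − (cap_i+1)): x_1 ≥ 9 gives C(7,3) = 35; x_2 ≥ 4 gives C(12,3) = 220; x_3 ≥ 8 gives C(8,3) = 56; x_4 ≥ 9 gives C(7,3) = 35. Together 346.
Add back pairs where two caps are both exceeded: 1 + 0 + 0 + 4 + 1 + 0 = 6.
By inclusion–exclusion the count is 560 − 346 + 6 = 220.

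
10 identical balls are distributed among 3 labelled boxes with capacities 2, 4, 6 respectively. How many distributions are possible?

Ignoring the caps, the number of non-negative solutions to x_1+…+x_3 = 10 is C(12,2) = 66.
Subtract solutions that violate a single cap (substitute x_i' = x_i − (cap_i+1)): x_1 ≥ 3 gives C(9,2) = 36; x_2 ≥ 5 gives C(7,2) = 21; x_3 ≥ 7 gives C(5,2) = 10. Together 67.
Add back pairs where two caps are both exceeded: 6 + 1 + 0 = 7.
By inclusion–exclusion the count is 66 − 67 + 7 = 6.

6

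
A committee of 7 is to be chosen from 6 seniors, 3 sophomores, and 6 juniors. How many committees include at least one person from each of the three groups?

5571

Total 7-person selections from all 15: C(15,7) = 6435.
Subtract selections that omit an entire group: no seniors → C(9,7) = 36; no sophomores → C(12,7) = 792; no juniors → C(9,7) = 36.
Add back selections omitting two groups (i.e. drawn from a single group): C(6,7) + C(3,7) + C(6,7) = 0.
By inclusion–exclusion: 6435 − 864 + 0 = 5571.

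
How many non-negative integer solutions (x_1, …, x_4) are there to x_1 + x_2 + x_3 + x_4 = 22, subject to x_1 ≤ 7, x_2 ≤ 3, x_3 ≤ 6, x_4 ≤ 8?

Ignoring the caps, the number of non-negative solutions to x_1+…+x_4 = 22 is C(25,3) = 2300.
Subtract solutions that violate a single cap (substitute x_i' = x_i − (cap_i+1)): x_1 ≥ 8 gives C(17,3) = 680; x_2 ≥ 4 gives C(21,3) = 1330; x_3 ≥ 7 gives C(18,3) = 816; x_4 ≥ 9 gives C(16,3) = 560. Together 3386.
Add back pairs where two caps are both exceeded: 286 + 120 + 56 + 364 + 220 + 84 = 1130.
Subtract triples: 20 + 4 + 0 + 10 = 34.
By inclusion–exclusion the count is 2300 − 3386 + 1130 − 34 = 10.

10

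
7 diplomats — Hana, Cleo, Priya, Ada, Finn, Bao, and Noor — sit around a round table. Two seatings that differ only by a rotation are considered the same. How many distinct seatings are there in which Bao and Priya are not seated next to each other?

480

All circular seatings of 7 people number (6)! = 720.
Those with Bao next to Priya: fuse the pair into one unit and seat 6 units around a circle — 2·(5)! = 240.
Subtracting, 720 − 240 = 480.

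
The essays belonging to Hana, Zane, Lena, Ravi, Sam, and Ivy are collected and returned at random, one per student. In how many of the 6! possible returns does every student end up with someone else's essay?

Count assignments avoiding every fixed point. For any j of the 6 students fixed to their own essay, the other 6−j can be arranged in (6−j)! ways.
By inclusion–exclusion this is Σ_{j=0}^{6} (−1)^j C(6,j)·(6−j)!.
Computing: 720 − 720 + 360 − 120 + 30 − 6 + 1 = 265.

265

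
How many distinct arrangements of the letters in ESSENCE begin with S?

120

With the first slot taken by S, it remains to arrange the other 6 letters (ESENCE).
Those 6 letters have E appearing 3 times, giving (6)!/(3!) = 120.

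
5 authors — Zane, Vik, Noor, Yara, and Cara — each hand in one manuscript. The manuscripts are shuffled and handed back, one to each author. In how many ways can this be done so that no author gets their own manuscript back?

Let Aᵢ be the assignments in which author i gets their own manuscript. We want the size of the complement of A₁∪…∪A_5.
By inclusion–exclusion this is Σ_{j=0}^{5} (−1)^j C(5,j)·(5−j)!.
Computing: 120 − 120 + 60 − 20 + 5 − 1 = 44.

44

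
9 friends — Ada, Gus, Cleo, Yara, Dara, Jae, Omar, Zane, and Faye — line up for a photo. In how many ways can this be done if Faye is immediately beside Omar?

80640

Glue Faye and Omar into one block (2 internal orders), leaving 8 units to arrange in a row.
So the count is 2·(8)! = 80640.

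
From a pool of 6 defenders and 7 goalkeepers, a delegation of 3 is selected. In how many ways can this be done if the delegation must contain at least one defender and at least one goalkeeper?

Total 3-person selections from all 13: C(13,3) = 286.
Subtract selections that omit an entire group: no defenders → C(7,3) = 35; no goalkeepers → C(6,3) = 20.
Both groups omitted at once is impossible, so 286 − 55 = 231.

231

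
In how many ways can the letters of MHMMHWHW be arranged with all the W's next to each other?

140

Treat the 2 copies of W as a single block. The multiset to arrange is then {WW, H, H, H, M, M, M}, 7 items in all.
That gives (7)!/(3!·3!) = 140 arrangements.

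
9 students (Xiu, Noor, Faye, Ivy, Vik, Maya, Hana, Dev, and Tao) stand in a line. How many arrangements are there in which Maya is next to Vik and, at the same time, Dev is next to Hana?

20160

Treat {Maya,Vik} as one block (2 orders) and {Dev,Hana} as another (2 orders).
That leaves 7 units to arrange: 2 × 2 × 7! = 4 × 5040 = 20160.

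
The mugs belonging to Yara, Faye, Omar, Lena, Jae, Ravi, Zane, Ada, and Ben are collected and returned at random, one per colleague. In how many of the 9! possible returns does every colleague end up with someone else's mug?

Count assignments avoiding every fixed point. For any j of the 9 colleagues fixed to their own mug, the other 9−j can be arranged in (9−j)! ways.
By inclusion–exclusion this is Σ_{j=0}^{9} (−1)^j C(9,j)·(9−j)!.
Computing: 362880 − 362880 + 181440 − 60480 + 15120 − 3024 + 504 − 72 + 9 − 1 = 133496.

133496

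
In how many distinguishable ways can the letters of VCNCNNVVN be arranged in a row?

1260

VCNCNNVVN has 9 letters with C appearing twice, N appearing 4 times, and V appearing 3 times.
The number of distinct arrangements is 9!/(4!·3!·2!) = 362880/288 = 1260.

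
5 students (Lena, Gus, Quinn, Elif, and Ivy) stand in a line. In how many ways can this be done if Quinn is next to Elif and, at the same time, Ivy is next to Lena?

Treat {Quinn,Elif} as one block (2 orders) and {Ivy,Lena} as another (2 orders).
That leaves 3 units to arrange: 2 × 2 × 3! = 4 × 6 = 24.

24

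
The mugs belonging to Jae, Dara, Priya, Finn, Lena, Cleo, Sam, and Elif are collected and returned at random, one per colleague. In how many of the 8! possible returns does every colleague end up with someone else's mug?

14833

Let Aᵢ be the assignments in which colleague i gets their own mug. We want the size of the complement of A₁∪…∪A_8.
By inclusion–exclusion this is Σ_{j=0}^{8} (−1)^j C(8,j)·(8−j)!.
Computing: 40320 − 40320 + 20160 − 6720 + 1680 − 336 + 56 − 8 + 1 = 14833.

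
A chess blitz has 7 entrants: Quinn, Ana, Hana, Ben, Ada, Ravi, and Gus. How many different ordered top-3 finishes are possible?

210

There are 7 choices for 1st place, 6 for 2nd, and 5 for 3rd.
That gives 7 × 6 × 5 = 210.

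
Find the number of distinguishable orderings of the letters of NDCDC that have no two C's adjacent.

18

Total arrangements of NDCDC: 5!/(2!·2!) = 30.
Arrangements with the C's together: treat CC as one letter, giving (4)!/(2!) = 12.
Hence 30 − 12 = 18.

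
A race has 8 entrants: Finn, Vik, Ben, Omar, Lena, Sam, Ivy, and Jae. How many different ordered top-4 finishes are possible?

1680

This is an ordered selection of 4 from 8: P(8,4).
That gives 8 × 7 × 6 × 5 = 1680.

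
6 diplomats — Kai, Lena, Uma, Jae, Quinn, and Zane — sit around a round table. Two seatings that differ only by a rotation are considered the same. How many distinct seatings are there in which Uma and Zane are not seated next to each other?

All circular seatings of 6 people number (5)! = 120.
Seatings with Uma beside Zane: treat them as a block with 2 internal orders, giving 2 × (4)! = 48.
Subtracting, 120 − 48 = 72.

72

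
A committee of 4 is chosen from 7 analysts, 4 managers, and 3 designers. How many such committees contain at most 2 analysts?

721

Split by how many analysts are chosen (0 through 2).
Sum: C(7,0)·C(7,4) + C(7,1)·C(7,3) + C(7,2)·C(7,2) = 35 + 245 + 441 = 721.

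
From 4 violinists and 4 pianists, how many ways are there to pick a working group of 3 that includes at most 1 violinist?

Split by how many violinists are chosen (0 through 1).
Sum: C(4,0)·C(4,3) + C(4,1)·C(4,2) = 4 + 24 = 28.

28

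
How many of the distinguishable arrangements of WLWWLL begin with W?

With the first slot taken by W, it remains to arrange the other 5 letters (LWWLL).
Those 5 letters have L appearing 3 times and W appearing twice, giving (5)!/(3!·2!) = 10.

10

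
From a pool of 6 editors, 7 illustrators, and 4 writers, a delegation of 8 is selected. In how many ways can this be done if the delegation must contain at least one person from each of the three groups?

22813

Unrestricted: C(17,8) = 24310 ways to pick any 8 of the 17.
Subtract selections that omit an entire group: no editors → C(11,8) = 165; no illustrators → C(10,8) = 45; no writers → C(13,8) = 1287.
Add back selections omitting two groups (i.e. drawn from a single group): C(6,8) + C(7,8) + C(4,8) = 0.
By inclusion–exclusion: 24310 − 1497 + 0 = 22813.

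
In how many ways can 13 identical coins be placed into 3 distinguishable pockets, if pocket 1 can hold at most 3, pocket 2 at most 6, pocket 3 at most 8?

14

Ignoring the caps, the number of non-negative solutions to x_1+…+x_3 = 13 is C(15,2) = 105.
Subtract solutions that violate a single cap (substitute x_i' = x_i − (cap_i+1)): x_1 ≥ 4 gives C(11,2) = 55; x_2 ≥ 7 gives C(8,2) = 28; x_3 ≥ 9 gives C(6,2) = 15. Together 98.
Add back pairs where two caps are both exceeded: 6 + 1 + 0 = 7.
By inclusion–exclusion the count is 105 − 98 + 7 = 14.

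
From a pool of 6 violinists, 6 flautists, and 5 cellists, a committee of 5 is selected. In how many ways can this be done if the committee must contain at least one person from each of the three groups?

4485

With no constraint there are C(17,5) = 6188 possible selections.
Selections missing a whole group: no violinists → C(11,5) = 462; no flautists → C(11,5) = 462; no cellists → C(12,5) = 792.
Add back selections omitting two groups (i.e. drawn from a single group): C(6,5) + C(6,5) + C(5,5) = 13.
By inclusion–exclusion: 6188 − 1716 + 13 = 4485.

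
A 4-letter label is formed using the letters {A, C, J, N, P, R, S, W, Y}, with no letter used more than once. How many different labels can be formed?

Choose and order 4 of the 9 symbols: the first letter has 9 options, the next 8, then 7, 6.
That product is 9 × 8 × 7 × 6 = 3024.

3024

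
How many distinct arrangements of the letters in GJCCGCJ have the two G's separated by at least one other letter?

Total arrangements of GJCCGCJ: 7!/(3!·2!·2!) = 210.
If the two G's are adjacent, glue them into one block, leaving 6 items to arrange: (6)!/(3!·2!) = 60 ways.
Subtracting, 210 − 60 = 150 arrangements keep the G's apart.

150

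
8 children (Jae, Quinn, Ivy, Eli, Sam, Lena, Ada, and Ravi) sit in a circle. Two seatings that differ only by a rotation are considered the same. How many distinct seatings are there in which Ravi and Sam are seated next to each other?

1440

Treat {Ravi, Sam} as one unit (2 internal orders) and seat the resulting 7 units around the table: (6)! circular arrangements.
So 2 × (6)! = 2 × 720 = 1440.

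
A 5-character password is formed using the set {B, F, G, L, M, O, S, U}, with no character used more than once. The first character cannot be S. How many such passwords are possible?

The first character has 8−1 = 7 choices (anything except S).
The remaining 4 characters are filled from the other 7 symbols without repetition: 7 × 6 × 5 × 4 = 840.
Total: 7 × 840 = 5880.

5880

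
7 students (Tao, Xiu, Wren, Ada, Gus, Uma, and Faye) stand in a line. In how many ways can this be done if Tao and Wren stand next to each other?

Treat {Tao, Wren} as a single unit. There are 6 units to order, and the pair itself can be ordered 2 ways.
So the count is 2·(6)! = 1440.

1440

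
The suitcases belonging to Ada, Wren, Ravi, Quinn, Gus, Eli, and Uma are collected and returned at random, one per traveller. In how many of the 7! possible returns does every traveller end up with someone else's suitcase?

1854

Let Aᵢ be the assignments in which traveller i gets their own suitcase. We want the size of the complement of A₁∪…∪A_7.
By inclusion–exclusion this is Σ_{j=0}^{7} (−1)^j C(7,j)·(7−j)!.
Computing: 5040 − 5040 + 2520 − 840 + 210 − 42 + 7 − 1 = 1854.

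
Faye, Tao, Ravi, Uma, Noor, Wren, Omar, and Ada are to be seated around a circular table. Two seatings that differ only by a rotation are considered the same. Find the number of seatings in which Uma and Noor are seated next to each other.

1440

Glue Uma and Noor into a block (2 internal orders). Seating 7 units around a circle gives (6)! arrangements.
So 2 × (6)! = 2 × 720 = 1440.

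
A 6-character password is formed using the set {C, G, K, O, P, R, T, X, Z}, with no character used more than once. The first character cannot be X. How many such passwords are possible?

The first character has 9−1 = 8 choices (anything except X).
The remaining 5 characters are filled from the other 8 symbols without repetition: 8 × 7 × 6 × 5 × 4 = 6720.
Total: 8 × 6720 = 53760.

53760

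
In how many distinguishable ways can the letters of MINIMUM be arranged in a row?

Letter multiplicities in MINIMUM: I×2, M×3, N×1, U×1.
Dividing 7! = 5040 by 3!·2! = 12 for the repeated letters gives 420.

420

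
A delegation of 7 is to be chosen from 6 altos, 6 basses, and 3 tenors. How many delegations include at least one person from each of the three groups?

Total 7-person selections from all 15: C(15,7) = 6435.
Selections missing a whole group: no altos → C(9,7) = 36; no basses → C(9,7) = 36; no tenors → C(12,7) = 792.
Add back selections omitting two groups (i.e. drawn from a single group): C(6,7) + C(6,7) + C(3,7) = 0.
By inclusion–exclusion: 6435 − 864 + 0 = 5571.

5571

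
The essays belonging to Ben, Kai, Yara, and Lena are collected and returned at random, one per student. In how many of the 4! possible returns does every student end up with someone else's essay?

Let Aᵢ be the assignments in which student i gets their own essay. We want the size of the complement of A₁∪…∪A_4.
By inclusion–exclusion this is Σ_{j=0}^{4} (−1)^j C(4,j)·(4−j)!.
Computing: 24 − 24 + 12 − 4 + 1 = 9.

9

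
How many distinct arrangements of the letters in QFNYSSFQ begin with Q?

1260

Fix Q in the first position and arrange the remaining 7 letters.
Those 7 letters have F appearing twice and S appearing twice, giving (7)!/(2!·2!) = 1260.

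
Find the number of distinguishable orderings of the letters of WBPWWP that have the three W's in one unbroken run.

12

Treat the 3 copies of W as a single block. The multiset to arrange is then {WWW, B, P, P}, 4 items in all.
That gives (4)!/(2!) = 12 arrangements.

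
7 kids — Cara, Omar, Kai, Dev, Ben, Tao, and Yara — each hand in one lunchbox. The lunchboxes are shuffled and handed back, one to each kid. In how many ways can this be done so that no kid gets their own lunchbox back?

1854

This is the derangement count D_7: permutations of 7 items with no fixed point.
By inclusion–exclusion this is Σ_{j=0}^{7} (−1)^j C(7,j)·(7−j)!.
Computing: 5040 − 5040 + 2520 − 840 + 210 − 42 + 7 − 1 = 1854.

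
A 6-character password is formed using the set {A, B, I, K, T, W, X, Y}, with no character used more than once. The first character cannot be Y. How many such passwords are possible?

The first character has 8−1 = 7 choices (anything except Y).
The remaining 5 characters are filled from the other 7 symbols without repetition: 7 × 6 × 5 × 4 × 3 = 2520.
Total: 7 × 2520 = 17640.

17640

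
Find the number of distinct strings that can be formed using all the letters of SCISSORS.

The 8 letters of SCISSORS have repeats: S appearing 4 times.
Dividing 8! = 40320 by 4! = 24 for the repeated letters gives 1680.

1680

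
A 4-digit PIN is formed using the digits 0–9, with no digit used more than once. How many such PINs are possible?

5040

This is a permutation of 4 out of 10: P(10,4) = 10!/6!.
That product is 10 × 9 × 8 × 7 = 5040.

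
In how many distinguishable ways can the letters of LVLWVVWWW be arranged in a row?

LVLWVVWWW has 9 letters with L appearing twice, V appearing 3 times, and W appearing 4 times.
Dividing 9! = 362880 by 4!·3!·2! = 288 for the repeated letters gives 1260.

1260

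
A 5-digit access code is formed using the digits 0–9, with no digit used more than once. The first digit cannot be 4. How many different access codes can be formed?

27216

The first digit has 10−1 = 9 choices (anything except 4).
The remaining 4 digits are filled from the other 9 symbols without repetition: 9 × 8 × 7 × 6 = 3024.
Total: 9 × 3024 = 27216.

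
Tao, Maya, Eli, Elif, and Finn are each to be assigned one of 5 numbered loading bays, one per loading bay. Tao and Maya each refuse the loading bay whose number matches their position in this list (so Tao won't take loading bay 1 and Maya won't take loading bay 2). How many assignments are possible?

Let Aᵢ (for i ∈ {1, 2}) be the placements that put person i in their forbidden loading bay. Any j of these fix j positions, leaving (5−j)! ways to fill the rest, and there are C(2,j) ways to pick which j.
By inclusion–exclusion, the number of valid placements is Σ_{j=0}^{2} (−1)^j C(2,j)·(5−j)!.
Computing: 120 − 48 + 6 = 78.

78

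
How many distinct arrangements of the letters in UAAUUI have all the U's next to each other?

Treat the 3 copies of U as a single block. The multiset to arrange is then {UUU, A, A, I}, 4 items in all.
That gives (4)!/(2!) = 12 arrangements.

12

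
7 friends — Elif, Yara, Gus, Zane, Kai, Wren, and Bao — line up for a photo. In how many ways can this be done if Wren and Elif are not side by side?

There are 7! = 5040 arrangements in all. If Wren and Elif are adjacent, merging them into one block gives 2·(6)! = 1440 arrangements.
Complementary counting: 5040 − 1440 = 3600.

3600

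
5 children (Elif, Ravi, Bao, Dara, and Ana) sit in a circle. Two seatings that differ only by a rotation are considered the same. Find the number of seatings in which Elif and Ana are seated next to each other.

Glue Elif and Ana into a block (2 internal orders). Seating 4 units around a circle gives (3)! arrangements.
So 2 × (3)! = 2 × 6 = 12.

12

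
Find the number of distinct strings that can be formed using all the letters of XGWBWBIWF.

30240

XGWBWBIWF has 9 letters with B appearing twice and W appearing 3 times.
The number of distinct arrangements is 9!/(3!·2!) = 362880/12 = 30240.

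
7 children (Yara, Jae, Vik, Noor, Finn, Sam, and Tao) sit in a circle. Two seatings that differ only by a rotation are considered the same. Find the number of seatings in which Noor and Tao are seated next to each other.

240

Glue Noor and Tao into a block (2 internal orders). Seating 6 units around a circle gives (5)! arrangements.
So 2 × (5)! = 2 × 120 = 240.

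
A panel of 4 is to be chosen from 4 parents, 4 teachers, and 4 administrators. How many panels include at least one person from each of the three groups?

288

Unrestricted: C(12,4) = 495 ways to pick any 4 of the 12.
Selections missing a whole group: no parents → C(8,4) = 70; no teachers → C(8,4) = 70; no administrators → C(8,4) = 70.
Add back selections omitting two groups (i.e. drawn from a single group): C(4,4) + C(4,4) + C(4,4) = 3.
By inclusion–exclusion: 495 − 210 + 3 = 288.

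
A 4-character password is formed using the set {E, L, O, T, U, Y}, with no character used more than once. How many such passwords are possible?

With no repetition, fill the 4 characters in order: 6 choices, then 5, down to 3.
That product is 6 × 5 × 4 × 3 = 360.

360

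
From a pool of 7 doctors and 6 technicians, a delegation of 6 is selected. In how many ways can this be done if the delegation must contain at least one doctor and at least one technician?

1708

Total 6-person selections from all 13: C(13,6) = 1716.
Subtract selections that omit an entire group: no doctors → C(6,6) = 1; no technicians → C(7,6) = 7.
Both groups omitted at once is impossible, so 1716 − 8 = 1708.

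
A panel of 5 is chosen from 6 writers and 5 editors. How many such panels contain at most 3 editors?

Split by how many editors are chosen (0 through 3).
Sum: C(5,0)·C(6,5) + C(5,1)·C(6,4) + C(5,2)·C(6,3) + C(5,3)·C(6,2) = 6 + 75 + 200 + 150 = 431.

431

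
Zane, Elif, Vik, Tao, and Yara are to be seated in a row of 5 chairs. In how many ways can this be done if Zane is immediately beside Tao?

Treat {Zane, Tao} as a single unit. There are 4 units to order, and the pair itself can be ordered 2 ways.
That gives 2 × 4! = 2 × 24 = 48.

48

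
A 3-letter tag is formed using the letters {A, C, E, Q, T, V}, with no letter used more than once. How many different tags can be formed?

With no repetition, fill the 3 letters in order: 6 choices, then 5, down to 4.
6 × 5 × 4 = 120.

120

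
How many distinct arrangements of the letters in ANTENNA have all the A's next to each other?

Treat the 2 copies of A as a single block. The multiset to arrange is then {AA, E, N, N, N, T}, 6 items in all.
That gives (6)!/(3!) = 120 arrangements.

120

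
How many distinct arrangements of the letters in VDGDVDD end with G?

15

With the last slot taken by G, it remains to arrange the other 6 letters (VDDVDD).
Those 6 letters have D appearing 4 times and V appearing twice, giving (6)!/(4!·2!) = 15.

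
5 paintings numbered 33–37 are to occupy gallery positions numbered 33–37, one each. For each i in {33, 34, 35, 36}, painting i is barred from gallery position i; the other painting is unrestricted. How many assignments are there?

53

Let Aᵢ (for 33 ≤ i ≤ 36) be the placements that put painting i in its forbidden gallery position. Any j of these fix j positions, leaving (5−j)! ways to fill the rest, and there are C(4,j) ways to pick which j.
By inclusion–exclusion, the number of valid placements is Σ_{j=0}^{4} (−1)^j C(4,j)·(5−j)!.
Computing: 120 − 96 + 36 − 8 + 1 = 53.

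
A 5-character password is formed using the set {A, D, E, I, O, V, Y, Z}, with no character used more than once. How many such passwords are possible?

This is a permutation of 5 out of 8: P(8,5) = 8!/3!.
That product is 8 × 7 × 6 × 5 × 4 = 6720.

6720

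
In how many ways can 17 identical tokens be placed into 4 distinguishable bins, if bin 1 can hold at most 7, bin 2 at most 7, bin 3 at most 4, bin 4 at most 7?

Without the upper bounds there are C(20,3) = 1140 ways to split 17 among 4 bins.
Subtract solutions that violate a single cap (substitute x_i' = x_i − (cap_i+1)): x_1 ≥ 8 gives C(12,3) = 220; x_2 ≥ 8 gives C(12,3) = 220; x_3 ≥ 5 gives C(15,3) = 455; x_4 ≥ 8 gives C(12,3) = 220. Together 1115.
Add back pairs where two caps are both exceeded: 4 + 35 + 4 + 35 + 4 + 35 = 117.
By inclusion–exclusion the count is 1140 − 1115 + 117 = 142.

142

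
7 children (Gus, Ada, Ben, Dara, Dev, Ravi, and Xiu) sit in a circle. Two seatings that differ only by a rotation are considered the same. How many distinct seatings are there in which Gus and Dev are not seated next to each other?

480

Without the restriction there are (6)! = 720 seatings.
Seatings with Gus beside Dev: treat them as a block with 2 internal orders, giving 2 × (5)! = 240.
Subtracting, 720 − 240 = 480.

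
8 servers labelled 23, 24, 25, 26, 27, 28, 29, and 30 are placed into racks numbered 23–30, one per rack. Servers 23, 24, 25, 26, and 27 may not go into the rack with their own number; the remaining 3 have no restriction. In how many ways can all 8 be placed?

Let Aᵢ (for 23 ≤ i ≤ 27) be the placements that put server i in its forbidden rack. Any j of these fix j positions, leaving (8−j)! ways to fill the rest, and there are C(5,j) ways to pick which j.
By inclusion–exclusion, the number of valid placements is Σ_{j=0}^{5} (−1)^j C(5,j)·(8−j)!.
Computing: 40320 − 25200 + 7200 − 1200 + 120 − 6 = 21234.

21234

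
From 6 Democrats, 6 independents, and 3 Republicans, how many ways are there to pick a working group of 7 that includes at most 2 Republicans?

5940

Split by how many Republicans are chosen (0 through 2).
Sum: C(3,0)·C(12,7) + C(3,1)·C(12,6) + C(3,2)·C(12,5) = 792 + 2772 + 2376 = 5940.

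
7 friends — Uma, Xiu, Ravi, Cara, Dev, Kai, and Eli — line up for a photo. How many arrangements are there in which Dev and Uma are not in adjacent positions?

There are 7! = 5040 arrangements in all. If Dev and Uma are adjacent, merging them into one block gives 2·(6)! = 1440 arrangements.
Complementary counting: 5040 − 1440 = 3600.

3600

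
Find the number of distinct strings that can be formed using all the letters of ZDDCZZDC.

560

The 8 letters of ZDDCZZDC have repeats: C appearing twice, D appearing 3 times, and Z appearing 3 times.
So there are 8! / (3!·3!·2!) = 560 distinguishable arrangements.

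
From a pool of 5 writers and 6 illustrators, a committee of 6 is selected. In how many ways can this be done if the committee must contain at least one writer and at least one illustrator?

461

Unrestricted: C(11,6) = 462 ways to pick any 6 of the 11.
Subtract selections that omit an entire group: no writers → C(6,6) = 1; no illustrators → C(5,6) = 0.
Both groups omitted at once is impossible, so 462 − 1 = 461.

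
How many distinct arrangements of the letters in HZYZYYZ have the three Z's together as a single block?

20

Treat the 3 copies of Z as a single block. The multiset to arrange is then {ZZZ, H, Y, Y, Y}, 5 items in all.
That gives (5)!/(3!) = 20 arrangements.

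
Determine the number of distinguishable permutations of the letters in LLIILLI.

35

LLIILLI has 7 letters with I appearing 3 times and L appearing 4 times.
Dividing 7! = 5040 by 4!·3! = 144 for the repeated letters gives 35.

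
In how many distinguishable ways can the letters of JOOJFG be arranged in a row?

JOOJFG has 6 letters with J appearing twice and O appearing twice.
Dividing 6! = 720 by 2!·2! = 4 for the repeated letters gives 180.

180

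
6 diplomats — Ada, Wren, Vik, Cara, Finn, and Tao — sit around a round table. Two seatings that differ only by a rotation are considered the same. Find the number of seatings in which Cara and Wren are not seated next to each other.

72

All circular seatings of 6 people number (5)! = 120.
Those with Cara next to Wren: fuse the pair into one unit and seat 5 units around a circle — 2·(4)! = 48.
Subtracting, 120 − 48 = 72.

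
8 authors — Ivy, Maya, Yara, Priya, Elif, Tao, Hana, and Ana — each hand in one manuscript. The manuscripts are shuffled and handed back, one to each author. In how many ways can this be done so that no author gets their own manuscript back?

Count assignments avoiding every fixed point. For any j of the 8 authors fixed to their own manuscript, the other 8−j can be arranged in (8−j)! ways.
By inclusion–exclusion this is Σ_{j=0}^{8} (−1)^j C(8,j)·(8−j)!.
Computing: 40320 − 40320 + 20160 − 6720 + 1680 − 336 + 56 − 8 + 1 = 14833.

14833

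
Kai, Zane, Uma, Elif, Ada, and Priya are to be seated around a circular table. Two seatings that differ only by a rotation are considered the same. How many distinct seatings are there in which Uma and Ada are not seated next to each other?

72

Without the restriction there are (5)! = 120 seatings.
Those with Uma next to Ada: fuse the pair into one unit and seat 5 units around a circle — 2·(4)! = 48.
Subtracting, 120 − 48 = 72.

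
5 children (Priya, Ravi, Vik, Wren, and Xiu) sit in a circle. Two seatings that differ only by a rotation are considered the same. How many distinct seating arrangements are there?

Fix one person's seat to break rotational symmetry; the remaining 4 people can be arranged in (4)! = 24 ways.

24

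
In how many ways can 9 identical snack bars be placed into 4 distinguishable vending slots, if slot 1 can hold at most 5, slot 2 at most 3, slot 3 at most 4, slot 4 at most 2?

41

By stars and bars, unrestricted non-negative solutions to x_1+…+x_4 = 9 number C(9+3,3) = 220.
Subtract solutions that violate a single cap (substitute x_i' = x_i − (cap_i+1)): x_1 ≥ 6 gives C(6,3) = 20; x_2 ≥ 4 gives C(8,3) = 56; x_3 ≥ 5 gives C(7,3) = 35; x_4 ≥ 3 gives C(9,3) = 84. Together 195.
Add back pairs where two caps are both exceeded: 0 + 0 + 1 + 1 + 10 + 4 = 16.
By inclusion–exclusion the count is 220 − 195 + 16 = 41.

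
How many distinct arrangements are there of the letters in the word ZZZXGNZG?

840

ZZZXGNZG has 8 letters with G appearing twice and Z appearing 4 times.
So there are 8! / (4!·2!) = 840 distinguishable arrangements.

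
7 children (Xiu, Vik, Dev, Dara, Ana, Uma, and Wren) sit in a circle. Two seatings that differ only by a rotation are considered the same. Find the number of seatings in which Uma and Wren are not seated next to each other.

480

Without the restriction there are (6)! = 720 seatings.
Seatings with Uma beside Wren: treat them as a block with 2 internal orders, giving 2 × (5)! = 240.
Subtracting, 720 − 240 = 480.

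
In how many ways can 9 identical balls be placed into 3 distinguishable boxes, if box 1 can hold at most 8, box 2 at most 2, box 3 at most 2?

Ignoring the caps, the number of non-negative solutions to x_1+…+x_3 = 9 is C(11,2) = 55.
Subtract solutions that violate a single cap (substitute x_i' = x_i − (cap_i+1)): x_1 ≥ 9 gives C(2,2) = 1; x_2 ≥ 3 gives C(8,2) = 28; x_3 ≥ 3 gives C(8,2) = 28. Together 57.
Add back pairs where two caps are both exceeded: 0 + 0 + 10 = 10.
By inclusion–exclusion the count is 55 − 57 + 10 = 8.

8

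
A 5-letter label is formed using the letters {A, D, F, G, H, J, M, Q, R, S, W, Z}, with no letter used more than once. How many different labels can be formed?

95040

This is a permutation of 5 out of 12: P(12,5) = 12!/7!.
That product is 12 × 11 × 10 × 9 × 8 = 95040.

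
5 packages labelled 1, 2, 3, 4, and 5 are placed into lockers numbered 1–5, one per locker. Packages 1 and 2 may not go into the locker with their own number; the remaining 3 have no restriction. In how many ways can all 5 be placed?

Let Aᵢ (for i ∈ {1, 2}) be the placements that put package i in its forbidden locker. Any j of these fix j positions, leaving (5−j)! ways to fill the rest, and there are C(2,j) ways to pick which j.
By inclusion–exclusion, the number of valid placements is Σ_{j=0}^{2} (−1)^j C(2,j)·(5−j)!.
Computing: 120 − 48 + 6 = 78.

78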